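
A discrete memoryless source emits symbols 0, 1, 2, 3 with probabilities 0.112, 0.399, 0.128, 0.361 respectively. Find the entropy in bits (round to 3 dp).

1.793 bits

H = −Σ pᵢ log₂ pᵢ.
−0.112·log₂(0.112) = 0.3537
−0.399·log₂(0.399) = 0.5289
−0.128·log₂(0.128) = 0.3796
−0.361·log₂(0.361) = 0.5306
Sum ≈ 1.7929 → 1.793 bits.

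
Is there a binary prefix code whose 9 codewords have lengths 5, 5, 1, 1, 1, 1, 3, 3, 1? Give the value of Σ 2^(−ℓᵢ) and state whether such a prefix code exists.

2.8125; no

With common denominator 2^5 = 32: Σ 2^(−ℓᵢ) = 1/32 + 1/32 + 16/32 + 16/32 + 16/32 + 16/32 + 4/32 + 4/32 + 16/32 = 90/32 = 2.8125.
Kraft's inequality requires Σ ≤ 1; here Σ = 2.8125 > 1, so no such prefix code exists.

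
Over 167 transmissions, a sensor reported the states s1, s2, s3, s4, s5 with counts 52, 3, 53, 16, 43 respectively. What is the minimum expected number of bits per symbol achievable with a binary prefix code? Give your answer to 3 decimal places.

Probabilities are the counts divided by 167.
Repeatedly combine the two least-probable nodes; the expected code length is the sum of the merged weights.
merge 3/167 + 16/167 → 19/167
merge 19/167 + 43/167 → 62/167
merge 52/167 + 53/167 → 105/167
merge 62/167 + 105/167 → 1
L = 19/167 + 62/167 + 105/167 + 1 = 353/167 ≈ 2.114 bits/symbol.

2.114 bits/symbol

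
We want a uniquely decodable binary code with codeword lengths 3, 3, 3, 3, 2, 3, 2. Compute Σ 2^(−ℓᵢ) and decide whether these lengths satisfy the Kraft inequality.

1.125; no

With common denominator 2^3 = 8: Σ 2^(−ℓᵢ) = 1/8 + 1/8 + 1/8 + 1/8 + 2/8 + 1/8 + 2/8 = 9/8 = 1.125.
Kraft's inequality requires Σ ≤ 1; here Σ = 1.125 > 1, so no such prefix code exists.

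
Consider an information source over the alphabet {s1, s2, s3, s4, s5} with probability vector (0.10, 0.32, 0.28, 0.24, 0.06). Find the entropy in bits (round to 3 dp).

2.110 bits

H = −Σ pᵢ log₂ pᵢ.
−0.10·log₂(0.10) = 0.3322
−0.32·log₂(0.32) = 0.5260
−0.28·log₂(0.28) = 0.5142
−0.24·log₂(0.24) = 0.4941
−0.06·log₂(0.06) = 0.2435
Sum ≈ 2.1101 → 2.110 bits.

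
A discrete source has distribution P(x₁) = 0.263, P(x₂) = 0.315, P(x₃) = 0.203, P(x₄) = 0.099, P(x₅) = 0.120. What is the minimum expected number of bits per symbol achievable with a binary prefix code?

Repeatedly combine the two least-probable nodes; the expected code length is the sum of the merged weights.
merge 99/1000 + 3/25 → 219/1000
merge 203/1000 + 219/1000 → 211/500
merge 263/1000 + 63/200 → 289/500
merge 211/500 + 289/500 → 1
L = 219/1000 + 211/500 + 289/500 + 1 = 2219/1000 = 2.219 bits/symbol.

2.219 bits/symbol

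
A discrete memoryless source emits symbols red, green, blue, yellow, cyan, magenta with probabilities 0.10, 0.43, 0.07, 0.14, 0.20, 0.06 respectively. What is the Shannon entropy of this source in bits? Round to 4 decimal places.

H = −Σ pᵢ log₂ pᵢ.
−0.10·log₂(0.10) = 0.3322
−0.43·log₂(0.43) = 0.5236
−0.07·log₂(0.07) = 0.2686
−0.14·log₂(0.14) = 0.3971
−0.20·log₂(0.20) = 0.4644
−0.06·log₂(0.06) = 0.2435
Sum ≈ 2.2293 → 2.2293 bits.

2.2293 bits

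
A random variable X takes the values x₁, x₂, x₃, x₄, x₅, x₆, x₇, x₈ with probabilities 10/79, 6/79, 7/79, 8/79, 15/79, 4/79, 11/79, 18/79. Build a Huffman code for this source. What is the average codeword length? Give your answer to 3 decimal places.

Repeatedly combine the two least-probable nodes; the expected code length is the sum of the merged weights.
merge 4/79 + 6/79 → 10/79
merge 7/79 + 8/79 → 15/79
merge 10/79 + 10/79 → 20/79
merge 11/79 + 15/79 → 26/79
merge 15/79 + 18/79 → 33/79
merge 20/79 + 26/79 → 46/79
merge 33/79 + 46/79 → 1
L = 10/79 + 15/79 + 20/79 + 26/79 + 33/79 + 46/79 + 1 = 229/79 ≈ 2.899 bits/symbol.

2.899 bits/symbol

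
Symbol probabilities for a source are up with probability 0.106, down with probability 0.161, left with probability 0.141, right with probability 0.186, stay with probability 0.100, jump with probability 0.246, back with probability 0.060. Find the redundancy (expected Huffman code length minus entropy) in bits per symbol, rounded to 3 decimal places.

0.037 bits

Entropy H = −Σ p log₂ p ≈ 2.6907 bits.
Huffman merges: 3/50+1/10→4/25; 53/500+141/1000→247/1000; 4/25+161/1000→321/1000; 93/500+123/500→54/125; 247/1000+321/1000→71/125; 54/125+71/125→1. L = 341/125 ≈ 2.7280.
L − H = 2.7280 − 2.6907 = 0.037 bits.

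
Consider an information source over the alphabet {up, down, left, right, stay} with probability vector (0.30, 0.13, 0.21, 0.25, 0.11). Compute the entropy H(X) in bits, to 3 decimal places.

H = −Σ pᵢ log₂ pᵢ.
−0.30·log₂(0.30) = 0.5211
−0.13·log₂(0.13) = 0.3826
−0.21·log₂(0.21) = 0.4728
−0.25·log₂(0.25) = 0.5000
−0.11·log₂(0.11) = 0.3503
Sum ≈ 2.2268 → 2.227 bits.

2.227 bits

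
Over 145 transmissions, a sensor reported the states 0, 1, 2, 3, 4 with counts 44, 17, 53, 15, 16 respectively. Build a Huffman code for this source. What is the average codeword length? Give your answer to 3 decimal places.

2.179 bits/symbol

Probabilities are the counts divided by 145.
Repeatedly combine the two least-probable nodes; the expected code length is the sum of the merged weights.
merge 3/29 + 16/145 → 31/145
merge 17/145 + 31/145 → 48/145
merge 44/145 + 48/145 → 92/145
merge 53/145 + 92/145 → 1
L = 31/145 + 48/145 + 92/145 + 1 = 316/145 ≈ 2.179 bits/symbol.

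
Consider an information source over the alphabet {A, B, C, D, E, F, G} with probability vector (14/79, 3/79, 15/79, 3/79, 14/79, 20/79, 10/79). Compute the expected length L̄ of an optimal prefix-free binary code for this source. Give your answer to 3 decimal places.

Repeatedly combine the two least-probable nodes; the expected code length is the sum of the merged weights.
merge 3/79 + 3/79 → 6/79
merge 6/79 + 10/79 → 16/79
merge 14/79 + 14/79 → 28/79
merge 15/79 + 16/79 → 31/79
merge 20/79 + 28/79 → 48/79
merge 31/79 + 48/79 → 1
L = 6/79 + 16/79 + 28/79 + 31/79 + 48/79 + 1 = 208/79 ≈ 2.633 bits/symbol.

2.633 bits/symbol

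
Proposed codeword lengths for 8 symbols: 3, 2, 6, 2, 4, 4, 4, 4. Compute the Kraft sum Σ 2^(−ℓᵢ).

With common denominator 2^6 = 64: Σ 2^(−ℓᵢ) = 8/64 + 16/64 + 1/64 + 16/64 + 4/64 + 4/64 + 4/64 + 4/64 = 57/64 = 0.890625.

0.890625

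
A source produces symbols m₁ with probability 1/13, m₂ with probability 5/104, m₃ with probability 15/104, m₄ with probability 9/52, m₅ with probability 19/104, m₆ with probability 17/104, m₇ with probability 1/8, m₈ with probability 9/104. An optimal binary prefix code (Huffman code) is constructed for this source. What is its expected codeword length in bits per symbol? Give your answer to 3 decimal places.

Repeatedly combine the two least-probable nodes; the expected code length is the sum of the merged weights.
merge 5/104 + 1/13 → 1/8
merge 9/104 + 1/8 → 11/52
merge 1/8 + 15/104 → 7/26
merge 17/104 + 9/52 → 35/104
merge 19/104 + 11/52 → 41/104
merge 7/26 + 35/104 → 63/104
merge 41/104 + 63/104 → 1
L = 1/8 + 11/52 + 7/26 + 35/104 + 41/104 + 63/104 + 1 = 153/52 ≈ 2.942 bits/symbol.

2.942 bits/symbol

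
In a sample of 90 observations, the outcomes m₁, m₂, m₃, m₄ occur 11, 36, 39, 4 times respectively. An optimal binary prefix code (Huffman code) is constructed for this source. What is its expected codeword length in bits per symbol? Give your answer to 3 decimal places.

1.733 bits/symbol

Probabilities are the counts divided by 90.
Repeatedly combine the two least-probable nodes; the expected code length is the sum of the merged weights.
merge 2/45 + 11/90 → 1/6
merge 1/6 + 2/5 → 17/30
merge 13/30 + 17/30 → 1
L = 1/6 + 17/30 + 1 = 26/15 ≈ 1.733 bits/symbol.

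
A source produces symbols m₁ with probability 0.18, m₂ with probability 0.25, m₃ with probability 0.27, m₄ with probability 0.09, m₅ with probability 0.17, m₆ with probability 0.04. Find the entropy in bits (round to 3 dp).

H = −Σ pᵢ log₂ pᵢ.
−0.18·log₂(0.18) = 0.4453
−0.25·log₂(0.25) = 0.5000
−0.27·log₂(0.27) = 0.5100
−0.09·log₂(0.09) = 0.3127
−0.17·log₂(0.17) = 0.4346
−0.04·log₂(0.04) = 0.1858
Sum ≈ 2.3883 → 2.388 bits.

2.388 bits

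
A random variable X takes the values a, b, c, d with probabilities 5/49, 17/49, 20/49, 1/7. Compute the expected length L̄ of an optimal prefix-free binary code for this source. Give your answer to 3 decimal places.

Repeatedly combine the two least-probable nodes; the expected code length is the sum of the merged weights.
merge 5/49 + 1/7 → 12/49
merge 12/49 + 17/49 → 29/49
merge 20/49 + 29/49 → 1
L = 12/49 + 29/49 + 1 = 90/49 ≈ 1.837 bits/symbol.

1.837 bits/symbol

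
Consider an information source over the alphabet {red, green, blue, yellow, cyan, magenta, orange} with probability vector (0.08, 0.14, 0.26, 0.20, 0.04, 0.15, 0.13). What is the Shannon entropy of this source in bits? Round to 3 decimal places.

H = −Σ pᵢ log₂ pᵢ.
−0.08·log₂(0.08) = 0.2915
−0.14·log₂(0.14) = 0.3971
−0.26·log₂(0.26) = 0.5053
−0.20·log₂(0.20) = 0.4644
−0.04·log₂(0.04) = 0.1858
−0.15·log₂(0.15) = 0.4105
−0.13·log₂(0.13) = 0.3826
Sum ≈ 2.6372 → 2.637 bits.

2.637 bits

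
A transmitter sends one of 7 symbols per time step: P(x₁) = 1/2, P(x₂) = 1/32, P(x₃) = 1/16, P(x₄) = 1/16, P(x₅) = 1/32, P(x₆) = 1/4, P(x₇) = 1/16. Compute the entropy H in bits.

2.0625 bits

Each probability is a power of 1/2, so log₂(1/p) is an integer.
H = Σ p·log₂(1/p) = 1/2·1 + 1/32·5 + 1/16·4 + 1/16·4 + 1/32·5 + 1/4·2 + 1/16·4 = 2.0625 bits.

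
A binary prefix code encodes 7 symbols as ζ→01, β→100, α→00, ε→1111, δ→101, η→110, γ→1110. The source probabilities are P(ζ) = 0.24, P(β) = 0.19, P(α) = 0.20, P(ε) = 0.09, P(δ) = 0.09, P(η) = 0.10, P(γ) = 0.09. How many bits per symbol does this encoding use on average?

2.74 bits/symbol

L̄ = Σ pᵢ·ℓᵢ = 0.24·2 + 0.19·3 + 0.20·2 + 0.09·4 + 0.09·3 + 0.10·3 + 0.09·4 = 2.74 bits/symbol.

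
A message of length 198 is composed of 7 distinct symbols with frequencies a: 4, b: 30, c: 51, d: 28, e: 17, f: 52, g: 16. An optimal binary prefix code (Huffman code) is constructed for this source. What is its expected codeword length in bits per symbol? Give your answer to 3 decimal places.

2.581 bits/symbol

Probabilities are the counts divided by 198.
Repeatedly combine the two least-probable nodes; the expected code length is the sum of the merged weights.
merge 2/99 + 8/99 → 10/99
merge 17/198 + 10/99 → 37/198
merge 14/99 + 5/33 → 29/99
merge 37/198 + 17/66 → 4/9
merge 26/99 + 29/99 → 5/9
merge 4/9 + 5/9 → 1
L = 10/99 + 37/198 + 29/99 + 4/9 + 5/9 + 1 = 511/198 ≈ 2.581 bits/symbol.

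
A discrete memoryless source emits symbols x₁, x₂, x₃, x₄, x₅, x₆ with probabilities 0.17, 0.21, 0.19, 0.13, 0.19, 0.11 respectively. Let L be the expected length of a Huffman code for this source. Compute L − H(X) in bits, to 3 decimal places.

Entropy H = −Σ p log₂ p ≈ 2.5508 bits.
Huffman merges: 11/100+13/100→6/25; 17/100+19/100→9/25; 19/100+21/100→2/5; 6/25+9/25→3/5; 2/5+3/5→1. L = 13/5 ≈ 2.6000.
L − H = 2.6000 − 2.5508 = 0.049 bits.

0.049 bits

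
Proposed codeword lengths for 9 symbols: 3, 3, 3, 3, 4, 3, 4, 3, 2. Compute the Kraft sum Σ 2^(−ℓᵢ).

With common denominator 2^4 = 16: Σ 2^(−ℓᵢ) = 2/16 + 2/16 + 2/16 + 2/16 + 1/16 + 2/16 + 1/16 + 2/16 + 4/16 = 18/16 = 1.125.

1.125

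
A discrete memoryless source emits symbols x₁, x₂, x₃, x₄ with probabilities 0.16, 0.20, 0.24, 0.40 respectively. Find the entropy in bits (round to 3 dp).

H = −Σ pᵢ log₂ pᵢ.
−0.16·log₂(0.16) = 0.4230
−0.20·log₂(0.20) = 0.4644
−0.24·log₂(0.24) = 0.4941
−0.40·log₂(0.40) = 0.5288
Sum ≈ 1.9103 → 1.910 bits.

1.910 bits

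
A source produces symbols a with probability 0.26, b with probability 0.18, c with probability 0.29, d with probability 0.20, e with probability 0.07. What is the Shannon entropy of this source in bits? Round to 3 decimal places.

2.201 bits

H = −Σ pᵢ log₂ pᵢ.
−0.26·log₂(0.26) = 0.5053
−0.18·log₂(0.18) = 0.4453
−0.29·log₂(0.29) = 0.5179
−0.20·log₂(0.20) = 0.4644
−0.07·log₂(0.07) = 0.2686
Sum ≈ 2.2014 → 2.201 bits.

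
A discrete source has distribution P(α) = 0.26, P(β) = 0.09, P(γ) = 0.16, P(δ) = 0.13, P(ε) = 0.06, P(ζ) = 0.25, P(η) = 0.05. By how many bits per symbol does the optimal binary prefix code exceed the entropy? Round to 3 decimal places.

0.017 bits

Entropy H = −Σ p log₂ p ≈ 2.5832 bits.
Huffman merges: 1/20+3/50→11/100; 9/100+11/100→1/5; 13/100+4/25→29/100; 1/5+1/4→9/20; 13/50+29/100→11/20; 9/20+11/20→1. L = 13/5 ≈ 2.6000.
L − H = 2.6000 − 2.5832 = 0.017 bits.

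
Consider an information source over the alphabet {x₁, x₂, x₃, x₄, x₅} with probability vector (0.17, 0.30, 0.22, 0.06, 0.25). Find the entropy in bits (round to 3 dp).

H = −Σ pᵢ log₂ pᵢ.
−0.17·log₂(0.17) = 0.4346
−0.30·log₂(0.30) = 0.5211
−0.22·log₂(0.22) = 0.4806
−0.06·log₂(0.06) = 0.2435
−0.25·log₂(0.25) = 0.5000
Sum ≈ 2.1798 → 2.180 bits.

2.180 bits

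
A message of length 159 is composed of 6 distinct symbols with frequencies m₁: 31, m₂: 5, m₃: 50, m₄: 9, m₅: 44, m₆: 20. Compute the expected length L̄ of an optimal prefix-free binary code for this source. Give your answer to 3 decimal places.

Probabilities are the counts divided by 159.
Repeatedly combine the two least-probable nodes; the expected code length is the sum of the merged weights.
merge 5/159 + 3/53 → 14/159
merge 14/159 + 20/159 → 34/159
merge 31/159 + 34/159 → 65/159
merge 44/159 + 50/159 → 94/159
merge 65/159 + 94/159 → 1
L = 14/159 + 34/159 + 65/159 + 94/159 + 1 = 122/53 ≈ 2.302 bits/symbol.

2.302 bits/symbol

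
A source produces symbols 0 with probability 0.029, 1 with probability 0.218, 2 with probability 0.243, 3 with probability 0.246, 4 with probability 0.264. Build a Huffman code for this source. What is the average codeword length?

Repeatedly combine the two least-probable nodes; the expected code length is the sum of the merged weights.
merge 29/1000 + 109/500 → 247/1000
merge 243/1000 + 123/500 → 489/1000
merge 247/1000 + 33/125 → 511/1000
merge 489/1000 + 511/1000 → 1
L = 247/1000 + 489/1000 + 511/1000 + 1 = 2247/1000 = 2.247 bits/symbol.

2.247 bits/symbol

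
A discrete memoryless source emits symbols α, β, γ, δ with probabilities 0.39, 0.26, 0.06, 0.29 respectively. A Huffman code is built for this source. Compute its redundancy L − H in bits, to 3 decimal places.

0.133 bits

Entropy H = −Σ p log₂ p ≈ 1.7965 bits.
Huffman merges: 3/50+13/50→8/25; 29/100+8/25→61/100; 39/100+61/100→1. L = 193/100 ≈ 1.9300.
L − H = 1.9300 − 1.7965 = 0.133 bits.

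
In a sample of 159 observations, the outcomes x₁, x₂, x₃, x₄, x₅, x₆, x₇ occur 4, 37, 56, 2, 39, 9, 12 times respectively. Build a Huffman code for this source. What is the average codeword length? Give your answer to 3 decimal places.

Probabilities are the counts divided by 159.
Repeatedly combine the two least-probable nodes; the expected code length is the sum of the merged weights.
merge 2/159 + 4/159 → 2/53
merge 2/53 + 3/53 → 5/53
merge 4/53 + 5/53 → 9/53
merge 9/53 + 37/159 → 64/159
merge 13/53 + 56/159 → 95/159
merge 64/159 + 95/159 → 1
L = 2/53 + 5/53 + 9/53 + 64/159 + 95/159 + 1 = 122/53 ≈ 2.302 bits/symbol.

2.302 bits/symbol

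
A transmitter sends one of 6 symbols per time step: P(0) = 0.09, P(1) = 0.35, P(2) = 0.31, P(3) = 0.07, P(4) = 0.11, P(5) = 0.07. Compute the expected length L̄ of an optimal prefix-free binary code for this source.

Repeatedly combine the two least-probable nodes; the expected code length is the sum of the merged weights.
merge 7/100 + 7/100 → 7/50
merge 9/100 + 11/100 → 1/5
merge 7/50 + 1/5 → 17/50
merge 31/100 + 17/50 → 13/20
merge 7/20 + 13/20 → 1
L = 7/50 + 1/5 + 17/50 + 13/20 + 1 = 233/100 = 2.33 bits/symbol.

2.33 bits/symbol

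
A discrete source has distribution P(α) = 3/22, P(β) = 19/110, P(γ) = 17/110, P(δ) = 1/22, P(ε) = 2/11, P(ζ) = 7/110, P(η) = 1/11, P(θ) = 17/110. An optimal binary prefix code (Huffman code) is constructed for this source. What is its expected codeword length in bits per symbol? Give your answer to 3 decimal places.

Repeatedly combine the two least-probable nodes; the expected code length is the sum of the merged weights.
merge 1/22 + 7/110 → 6/55
merge 1/11 + 6/55 → 1/5
merge 3/22 + 17/110 → 16/55
merge 17/110 + 19/110 → 18/55
merge 2/11 + 1/5 → 21/55
merge 16/55 + 18/55 → 34/55
merge 21/55 + 34/55 → 1
L = 6/55 + 1/5 + 16/55 + 18/55 + 21/55 + 34/55 + 1 = 161/55 ≈ 2.927 bits/symbol.

2.927 bits/symbol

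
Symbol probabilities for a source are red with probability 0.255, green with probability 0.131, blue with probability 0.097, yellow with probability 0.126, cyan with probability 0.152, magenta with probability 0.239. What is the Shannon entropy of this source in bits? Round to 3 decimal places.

2.497 bits

H = −Σ pᵢ log₂ pᵢ.
−0.255·log₂(0.255) = 0.5027
−0.131·log₂(0.131) = 0.3841
−0.097·log₂(0.097) = 0.3265
−0.126·log₂(0.126) = 0.3766
−0.152·log₂(0.152) = 0.4131
−0.239·log₂(0.239) = 0.4935
Sum ≈ 2.4965 → 2.497 bits.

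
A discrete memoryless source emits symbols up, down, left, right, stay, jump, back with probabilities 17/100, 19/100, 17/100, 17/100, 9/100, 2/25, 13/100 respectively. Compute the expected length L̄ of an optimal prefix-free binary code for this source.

2.81 bits/symbol

Repeatedly combine the two least-probable nodes; the expected code length is the sum of the merged weights.
merge 2/25 + 9/100 → 17/100
merge 13/100 + 17/100 → 3/10
merge 17/100 + 17/100 → 17/50
merge 17/100 + 19/100 → 9/25
merge 3/10 + 17/50 → 16/25
merge 9/25 + 16/25 → 1
L = 17/100 + 3/10 + 17/50 + 9/25 + 16/25 + 1 = 281/100 = 2.81 bits/symbol.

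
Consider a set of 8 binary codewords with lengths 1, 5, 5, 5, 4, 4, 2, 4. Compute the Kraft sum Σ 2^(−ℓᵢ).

With common denominator 2^5 = 32: Σ 2^(−ℓᵢ) = 16/32 + 1/32 + 1/32 + 1/32 + 2/32 + 2/32 + 8/32 + 2/32 = 33/32 = 1.03125.

1.03125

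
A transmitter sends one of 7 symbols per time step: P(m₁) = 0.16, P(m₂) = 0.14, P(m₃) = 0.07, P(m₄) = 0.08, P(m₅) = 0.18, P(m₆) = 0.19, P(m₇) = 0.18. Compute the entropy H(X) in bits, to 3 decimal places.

2.726 bits

H = −Σ pᵢ log₂ pᵢ.
−0.16·log₂(0.16) = 0.4230
−0.14·log₂(0.14) = 0.3971
−0.07·log₂(0.07) = 0.2686
−0.08·log₂(0.08) = 0.2915
−0.18·log₂(0.18) = 0.4453
−0.19·log₂(0.19) = 0.4552
−0.18·log₂(0.18) = 0.4453
Sum ≈ 2.7260 → 2.726 bits.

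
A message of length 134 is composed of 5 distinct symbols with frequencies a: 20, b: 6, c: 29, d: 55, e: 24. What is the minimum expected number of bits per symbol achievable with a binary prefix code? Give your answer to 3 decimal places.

2.157 bits/symbol

Probabilities are the counts divided by 134.
Repeatedly combine the two least-probable nodes; the expected code length is the sum of the merged weights.
merge 3/67 + 10/67 → 13/67
merge 12/67 + 13/67 → 25/67
merge 29/134 + 25/67 → 79/134
merge 55/134 + 79/134 → 1
L = 13/67 + 25/67 + 79/134 + 1 = 289/134 ≈ 2.157 bits/symbol.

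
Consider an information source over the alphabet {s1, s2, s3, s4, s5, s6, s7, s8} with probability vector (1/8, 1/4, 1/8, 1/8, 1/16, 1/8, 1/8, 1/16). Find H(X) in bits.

2.875 bits

Each probability is a power of 1/2, so log₂(1/p) is an integer.
H = Σ p·log₂(1/p) = 1/8·3 + 1/4·2 + 1/8·3 + 1/8·3 + 1/16·4 + 1/8·3 + 1/8·3 + 1/16·4 = 2.875 bits.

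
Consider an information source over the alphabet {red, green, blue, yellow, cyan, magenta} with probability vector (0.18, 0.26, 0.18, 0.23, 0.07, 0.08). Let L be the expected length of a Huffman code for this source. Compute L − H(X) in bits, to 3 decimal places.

Entropy H = −Σ p log₂ p ≈ 2.4436 bits.
Huffman merges: 7/100+2/25→3/20; 3/20+9/50→33/100; 9/50+23/100→41/100; 13/50+33/100→59/100; 41/100+59/100→1. L = 62/25 ≈ 2.4800.
L − H = 2.4800 − 2.4436 = 0.036 bits.

0.036 bits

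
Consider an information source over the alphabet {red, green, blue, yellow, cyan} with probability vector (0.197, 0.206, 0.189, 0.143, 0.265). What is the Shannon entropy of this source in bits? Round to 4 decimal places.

H = −Σ pᵢ log₂ pᵢ.
−0.197·log₂(0.197) = 0.4617
−0.206·log₂(0.206) = 0.4695
−0.189·log₂(0.189) = 0.4543
−0.143·log₂(0.143) = 0.4012
−0.265·log₂(0.265) = 0.5077
Sum ≈ 2.2945 → 2.2945 bits.

2.2945 bits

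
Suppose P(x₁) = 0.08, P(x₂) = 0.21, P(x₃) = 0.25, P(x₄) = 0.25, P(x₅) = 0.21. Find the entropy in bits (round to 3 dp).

H = −Σ pᵢ log₂ pᵢ.
−0.08·log₂(0.08) = 0.2915
−0.21·log₂(0.21) = 0.4728
−0.25·log₂(0.25) = 0.5000
−0.25·log₂(0.25) = 0.5000
−0.21·log₂(0.21) = 0.4728
Sum ≈ 2.2372 → 2.237 bits.

2.237 bits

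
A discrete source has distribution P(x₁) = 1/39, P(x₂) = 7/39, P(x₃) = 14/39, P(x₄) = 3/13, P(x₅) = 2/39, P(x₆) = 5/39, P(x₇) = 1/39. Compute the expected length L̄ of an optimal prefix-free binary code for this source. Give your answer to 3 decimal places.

Repeatedly combine the two least-probable nodes; the expected code length is the sum of the merged weights.
merge 1/39 + 1/39 → 2/39
merge 2/39 + 2/39 → 4/39
merge 4/39 + 5/39 → 3/13
merge 7/39 + 3/13 → 16/39
merge 3/13 + 14/39 → 23/39
merge 16/39 + 23/39 → 1
L = 2/39 + 4/39 + 3/13 + 16/39 + 23/39 + 1 = 31/13 ≈ 2.385 bits/symbol.

2.385 bits/symbol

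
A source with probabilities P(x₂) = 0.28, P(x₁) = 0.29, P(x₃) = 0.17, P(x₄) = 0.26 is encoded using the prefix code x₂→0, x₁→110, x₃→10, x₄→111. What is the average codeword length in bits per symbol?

2.27 bits/symbol

L̄ = Σ pᵢ·ℓᵢ = 0.28·1 + 0.29·3 + 0.17·2 + 0.26·3 = 2.27 bits/symbol.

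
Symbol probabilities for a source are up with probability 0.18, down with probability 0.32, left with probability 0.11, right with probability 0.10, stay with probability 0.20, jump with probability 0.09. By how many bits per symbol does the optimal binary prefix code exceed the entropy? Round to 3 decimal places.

Entropy H = −Σ p log₂ p ≈ 2.4309 bits.
Huffman merges: 9/100+1/10→19/100; 11/100+9/50→29/100; 19/100+1/5→39/100; 29/100+8/25→61/100; 39/100+61/100→1. L = 62/25 ≈ 2.4800.
L − H = 2.4800 − 2.4309 = 0.049 bits.

0.049 bits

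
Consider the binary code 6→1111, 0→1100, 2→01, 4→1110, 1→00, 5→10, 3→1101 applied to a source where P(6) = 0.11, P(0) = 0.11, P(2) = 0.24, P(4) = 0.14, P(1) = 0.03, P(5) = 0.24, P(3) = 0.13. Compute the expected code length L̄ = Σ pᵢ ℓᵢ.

2.98 bits/symbol

L̄ = Σ pᵢ·ℓᵢ = 0.11·4 + 0.11·4 + 0.24·2 + 0.14·4 + 0.03·2 + 0.24·2 + 0.13·4 = 2.98 bits/symbol.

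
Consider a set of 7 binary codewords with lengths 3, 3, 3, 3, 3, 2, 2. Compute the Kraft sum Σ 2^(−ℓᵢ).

1.125

With common denominator 2^3 = 8: Σ 2^(−ℓᵢ) = 1/8 + 1/8 + 1/8 + 1/8 + 1/8 + 2/8 + 2/8 = 9/8 = 1.125.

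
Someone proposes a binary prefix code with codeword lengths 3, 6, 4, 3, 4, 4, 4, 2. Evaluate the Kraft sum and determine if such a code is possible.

0.765625; yes

With common denominator 2^6 = 64: Σ 2^(−ℓᵢ) = 8/64 + 1/64 + 4/64 + 8/64 + 4/64 + 4/64 + 4/64 + 16/64 = 49/64 = 0.765625.
Kraft's inequality requires Σ ≤ 1; here Σ = 0.765625 ≤ 1, so such a prefix code exists.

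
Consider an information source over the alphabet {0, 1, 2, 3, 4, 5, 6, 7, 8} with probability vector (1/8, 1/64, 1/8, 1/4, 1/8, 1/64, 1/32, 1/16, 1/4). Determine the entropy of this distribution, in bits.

2.71875 bits

Each probability is a power of 1/2, so log₂(1/p) is an integer.
H = Σ p·log₂(1/p) = 1/8·3 + 1/64·6 + 1/8·3 + 1/4·2 + 1/8·3 + 1/64·6 + 1/32·5 + 1/16·4 + 1/4·2 = 2.71875 bits.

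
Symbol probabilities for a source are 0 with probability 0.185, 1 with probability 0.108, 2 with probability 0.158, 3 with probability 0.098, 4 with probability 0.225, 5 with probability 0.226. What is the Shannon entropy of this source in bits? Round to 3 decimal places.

H = −Σ pᵢ log₂ pᵢ.
−0.185·log₂(0.185) = 0.4504
−0.108·log₂(0.108) = 0.3468
−0.158·log₂(0.158) = 0.4206
−0.098·log₂(0.098) = 0.3284
−0.225·log₂(0.225) = 0.4842
−0.226·log₂(0.226) = 0.4849
Sum ≈ 2.5153 → 2.515 bits.

2.515 bits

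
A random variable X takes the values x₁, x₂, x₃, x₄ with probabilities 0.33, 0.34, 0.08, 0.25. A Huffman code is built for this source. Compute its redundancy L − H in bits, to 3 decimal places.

0.141 bits

Entropy H = −Σ p log₂ p ≈ 1.8485 bits.
Huffman merges: 2/25+1/4→33/100; 33/100+33/100→33/50; 17/50+33/50→1. L = 199/100 ≈ 1.9900.
L − H = 1.9900 − 1.8485 = 0.141 bits.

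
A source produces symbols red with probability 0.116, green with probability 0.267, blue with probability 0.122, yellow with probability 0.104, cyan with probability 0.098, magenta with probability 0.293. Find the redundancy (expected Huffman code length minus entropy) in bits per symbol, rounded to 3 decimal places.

Entropy H = −Σ p log₂ p ≈ 2.4264 bits.
Huffman merges: 49/500+13/125→101/500; 29/250+61/500→119/500; 101/500+119/500→11/25; 267/1000+293/1000→14/25; 11/25+14/25→1. L = 61/25 ≈ 2.4400.
L − H = 2.4400 − 2.4264 = 0.014 bits.

0.014 bits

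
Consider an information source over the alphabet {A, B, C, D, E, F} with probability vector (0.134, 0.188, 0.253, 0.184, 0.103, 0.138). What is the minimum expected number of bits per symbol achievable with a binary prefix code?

Repeatedly combine the two least-probable nodes; the expected code length is the sum of the merged weights.
merge 103/1000 + 67/500 → 237/1000
merge 69/500 + 23/125 → 161/500
merge 47/250 + 237/1000 → 17/40
merge 253/1000 + 161/500 → 23/40
merge 17/40 + 23/40 → 1
L = 237/1000 + 161/500 + 17/40 + 23/40 + 1 = 2559/1000 = 2.559 bits/symbol.

2.559 bits/symbol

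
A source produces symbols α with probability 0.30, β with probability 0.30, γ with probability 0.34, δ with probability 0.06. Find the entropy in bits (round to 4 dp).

1.8149 bits

H = −Σ pᵢ log₂ pᵢ.
−0.30·log₂(0.30) = 0.5211
−0.30·log₂(0.30) = 0.5211
−0.34·log₂(0.34) = 0.5292
−0.06·log₂(0.06) = 0.2435
Sum ≈ 1.8149 → 1.8149 bits.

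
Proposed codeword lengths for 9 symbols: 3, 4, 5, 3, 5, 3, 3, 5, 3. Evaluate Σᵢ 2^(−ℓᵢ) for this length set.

0.78125

With common denominator 2^5 = 32: Σ 2^(−ℓᵢ) = 4/32 + 2/32 + 1/32 + 4/32 + 1/32 + 4/32 + 4/32 + 1/32 + 4/32 = 25/32 = 0.78125.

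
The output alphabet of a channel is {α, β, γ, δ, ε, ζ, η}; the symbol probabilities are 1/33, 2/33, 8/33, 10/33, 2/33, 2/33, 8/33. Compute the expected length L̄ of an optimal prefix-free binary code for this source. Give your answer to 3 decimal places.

2.424 bits/symbol

Repeatedly combine the two least-probable nodes; the expected code length is the sum of the merged weights.
merge 1/33 + 2/33 → 1/11
merge 2/33 + 2/33 → 4/33
merge 1/11 + 4/33 → 7/33
merge 7/33 + 8/33 → 5/11
merge 8/33 + 10/33 → 6/11
merge 5/11 + 6/11 → 1
L = 1/11 + 4/33 + 7/33 + 5/11 + 6/11 + 1 = 80/33 ≈ 2.424 bits/symbol.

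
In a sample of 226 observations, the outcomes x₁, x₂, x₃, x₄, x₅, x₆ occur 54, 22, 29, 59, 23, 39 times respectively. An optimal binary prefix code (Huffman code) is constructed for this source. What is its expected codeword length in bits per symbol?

2.5 bits/symbol

Probabilities are the counts divided by 226.
Repeatedly combine the two least-probable nodes; the expected code length is the sum of the merged weights.
merge 11/113 + 23/226 → 45/226
merge 29/226 + 39/226 → 34/113
merge 45/226 + 27/113 → 99/226
merge 59/226 + 34/113 → 127/226
merge 99/226 + 127/226 → 1
L = 45/226 + 34/113 + 99/226 + 127/226 + 1 = 5/2 = 2.5 bits/symbol.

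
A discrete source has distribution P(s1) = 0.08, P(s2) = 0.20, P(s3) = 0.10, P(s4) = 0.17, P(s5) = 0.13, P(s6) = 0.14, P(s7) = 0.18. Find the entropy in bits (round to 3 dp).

2.748 bits

H = −Σ pᵢ log₂ pᵢ.
−0.08·log₂(0.08) = 0.2915
−0.20·log₂(0.20) = 0.4644
−0.10·log₂(0.10) = 0.3322
−0.17·log₂(0.17) = 0.4346
−0.13·log₂(0.13) = 0.3826
−0.14·log₂(0.14) = 0.3971
−0.18·log₂(0.18) = 0.4453
Sum ≈ 2.7477 → 2.748 bits.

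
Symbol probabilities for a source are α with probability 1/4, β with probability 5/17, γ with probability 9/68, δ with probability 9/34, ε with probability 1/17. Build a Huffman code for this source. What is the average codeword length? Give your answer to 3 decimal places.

2.191 bits/symbol

Repeatedly combine the two least-probable nodes; the expected code length is the sum of the merged weights.
merge 1/17 + 9/68 → 13/68
merge 13/68 + 1/4 → 15/34
merge 9/34 + 5/17 → 19/34
merge 15/34 + 19/34 → 1
L = 13/68 + 15/34 + 19/34 + 1 = 149/68 ≈ 2.191 bits/symbol.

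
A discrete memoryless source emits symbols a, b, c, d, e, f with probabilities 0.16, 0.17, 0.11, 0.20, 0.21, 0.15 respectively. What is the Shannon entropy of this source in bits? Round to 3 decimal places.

2.556 bits

H = −Σ pᵢ log₂ pᵢ.
−0.16·log₂(0.16) = 0.4230
−0.17·log₂(0.17) = 0.4346
−0.11·log₂(0.11) = 0.3503
−0.20·log₂(0.20) = 0.4644
−0.21·log₂(0.21) = 0.4728
−0.15·log₂(0.15) = 0.4105
Sum ≈ 2.5556 → 2.556 bits.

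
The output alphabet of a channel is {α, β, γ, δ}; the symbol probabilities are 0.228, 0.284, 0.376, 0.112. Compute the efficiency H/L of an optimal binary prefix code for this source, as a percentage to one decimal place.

96.0%

Entropy H = −Σ p log₂ p ≈ 1.8864 bits.
Huffman merges: 14/125+57/250→17/50; 71/250+17/50→78/125; 47/125+78/125→1. L = 491/250 ≈ 1.9640.
Efficiency = H/L = 1.8864/1.9640 = 96.0%.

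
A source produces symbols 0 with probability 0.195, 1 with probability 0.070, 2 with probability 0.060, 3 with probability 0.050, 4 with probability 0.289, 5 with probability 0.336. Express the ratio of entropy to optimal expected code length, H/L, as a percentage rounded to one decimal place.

Entropy H = −Σ p log₂ p ≈ 2.2343 bits.
Huffman merges: 1/20+3/50→11/100; 7/100+11/100→9/50; 9/50+39/200→3/8; 289/1000+42/125→5/8; 3/8+5/8→1. L = 229/100 ≈ 2.2900.
Efficiency = H/L = 2.2343/2.2900 = 97.6%.

97.6%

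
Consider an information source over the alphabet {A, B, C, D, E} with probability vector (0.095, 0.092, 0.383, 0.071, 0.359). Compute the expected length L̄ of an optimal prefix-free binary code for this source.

2.038 bits/symbol

Repeatedly combine the two least-probable nodes; the expected code length is the sum of the merged weights.
merge 71/1000 + 23/250 → 163/1000
merge 19/200 + 163/1000 → 129/500
merge 129/500 + 359/1000 → 617/1000
merge 383/1000 + 617/1000 → 1
L = 163/1000 + 129/500 + 617/1000 + 1 = 1019/500 = 2.038 bits/symbol.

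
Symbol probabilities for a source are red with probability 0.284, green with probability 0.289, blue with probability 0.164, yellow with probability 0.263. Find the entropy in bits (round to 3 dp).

H = −Σ pᵢ log₂ pᵢ.
−0.284·log₂(0.284) = 0.5158
−0.289·log₂(0.289) = 0.5176
−0.164·log₂(0.164) = 0.4278
−0.263·log₂(0.263) = 0.5068
Sum ≈ 1.9678 → 1.968 bits.

1.968 bits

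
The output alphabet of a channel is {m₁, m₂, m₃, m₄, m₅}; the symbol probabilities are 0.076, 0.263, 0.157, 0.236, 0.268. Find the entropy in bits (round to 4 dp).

H = −Σ pᵢ log₂ pᵢ.
−0.076·log₂(0.076) = 0.2826
−0.263·log₂(0.263) = 0.5068
−0.157·log₂(0.157) = 0.4194
−0.236·log₂(0.236) = 0.4916
−0.268·log₂(0.268) = 0.5091
Sum ≈ 2.2094 → 2.2094 bits.

2.2094 bits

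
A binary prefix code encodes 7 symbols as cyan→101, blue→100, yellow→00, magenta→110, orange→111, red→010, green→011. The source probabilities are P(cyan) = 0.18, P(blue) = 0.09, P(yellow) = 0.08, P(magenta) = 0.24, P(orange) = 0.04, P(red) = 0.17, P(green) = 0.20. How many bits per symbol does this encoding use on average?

L̄ = Σ pᵢ·ℓᵢ = 0.18·3 + 0.09·3 + 0.08·2 + 0.24·3 + 0.04·3 + 0.17·3 + 0.20·3 = 2.92 bits/symbol.

2.92 bits/symbol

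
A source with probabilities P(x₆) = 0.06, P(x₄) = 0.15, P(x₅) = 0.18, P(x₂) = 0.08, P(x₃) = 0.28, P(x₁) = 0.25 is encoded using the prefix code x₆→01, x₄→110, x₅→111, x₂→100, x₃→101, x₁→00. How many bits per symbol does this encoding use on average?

2.69 bits/symbol

L̄ = Σ pᵢ·ℓᵢ = 0.06·2 + 0.15·3 + 0.18·3 + 0.08·3 + 0.28·3 + 0.25·2 = 2.69 bits/symbol.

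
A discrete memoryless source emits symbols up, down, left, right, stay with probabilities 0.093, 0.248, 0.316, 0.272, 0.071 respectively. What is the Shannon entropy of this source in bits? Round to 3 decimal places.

H = −Σ pᵢ log₂ pᵢ.
−0.093·log₂(0.093) = 0.3187
−0.248·log₂(0.248) = 0.4989
−0.316·log₂(0.316) = 0.5252
−0.272·log₂(0.272) = 0.5109
−0.071·log₂(0.071) = 0.2709
Sum ≈ 2.1246 → 2.125 bits.

2.125 bits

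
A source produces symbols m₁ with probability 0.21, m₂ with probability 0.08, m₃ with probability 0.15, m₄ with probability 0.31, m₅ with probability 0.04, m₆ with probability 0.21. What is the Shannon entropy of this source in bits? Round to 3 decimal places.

H = −Σ pᵢ log₂ pᵢ.
−0.21·log₂(0.21) = 0.4728
−0.08·log₂(0.08) = 0.2915
−0.15·log₂(0.15) = 0.4105
−0.31·log₂(0.31) = 0.5238
−0.04·log₂(0.04) = 0.1858
−0.21·log₂(0.21) = 0.4728
Sum ≈ 2.3572 → 2.357 bits.

2.357 bits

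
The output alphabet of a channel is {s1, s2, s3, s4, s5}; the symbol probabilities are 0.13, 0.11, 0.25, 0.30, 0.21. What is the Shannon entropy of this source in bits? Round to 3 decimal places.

2.227 bits

H = −Σ pᵢ log₂ pᵢ.
−0.13·log₂(0.13) = 0.3826
−0.11·log₂(0.11) = 0.3503
−0.25·log₂(0.25) = 0.5000
−0.30·log₂(0.30) = 0.5211
−0.21·log₂(0.21) = 0.4728
Sum ≈ 2.2268 → 2.227 bits.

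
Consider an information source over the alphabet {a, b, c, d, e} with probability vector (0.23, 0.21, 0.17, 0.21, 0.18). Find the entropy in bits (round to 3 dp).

2.313 bits

H = −Σ pᵢ log₂ pᵢ.
−0.23·log₂(0.23) = 0.4877
−0.21·log₂(0.21) = 0.4728
−0.17·log₂(0.17) = 0.4346
−0.21·log₂(0.21) = 0.4728
−0.18·log₂(0.18) = 0.4453
Sum ≈ 2.3132 → 2.313 bits.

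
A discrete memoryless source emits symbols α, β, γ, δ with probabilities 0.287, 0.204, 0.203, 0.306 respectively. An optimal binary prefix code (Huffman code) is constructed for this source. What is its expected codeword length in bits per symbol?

2 bits/symbol

Repeatedly combine the two least-probable nodes; the expected code length is the sum of the merged weights.
merge 203/1000 + 51/250 → 407/1000
merge 287/1000 + 153/500 → 593/1000
merge 407/1000 + 593/1000 → 1
L = 407/1000 + 593/1000 + 1 = 2 bits/symbol.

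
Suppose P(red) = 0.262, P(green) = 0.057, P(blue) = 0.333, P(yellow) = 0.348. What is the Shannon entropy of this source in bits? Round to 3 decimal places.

1.800 bits

H = −Σ pᵢ log₂ pᵢ.
−0.262·log₂(0.262) = 0.5063
−0.057·log₂(0.057) = 0.2356
−0.333·log₂(0.333) = 0.5283
−0.348·log₂(0.348) = 0.5299
Sum ≈ 1.8001 → 1.800 bits.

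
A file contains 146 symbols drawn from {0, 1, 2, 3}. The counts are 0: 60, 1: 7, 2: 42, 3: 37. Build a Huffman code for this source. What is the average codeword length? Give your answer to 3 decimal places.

1.890 bits/symbol

Probabilities are the counts divided by 146.
Repeatedly combine the two least-probable nodes; the expected code length is the sum of the merged weights.
merge 7/146 + 37/146 → 22/73
merge 21/73 + 22/73 → 43/73
merge 30/73 + 43/73 → 1
L = 22/73 + 43/73 + 1 = 138/73 ≈ 1.890 bits/symbol.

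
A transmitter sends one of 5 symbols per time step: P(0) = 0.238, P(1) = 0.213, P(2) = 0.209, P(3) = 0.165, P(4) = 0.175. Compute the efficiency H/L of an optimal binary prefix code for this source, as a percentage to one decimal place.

98.7%

Entropy H = −Σ p log₂ p ≈ 2.3091 bits.
Huffman merges: 33/200+7/40→17/50; 209/1000+213/1000→211/500; 119/500+17/50→289/500; 211/500+289/500→1. L = 117/50 ≈ 2.3400.
Efficiency = H/L = 2.3091/2.3400 = 98.7%.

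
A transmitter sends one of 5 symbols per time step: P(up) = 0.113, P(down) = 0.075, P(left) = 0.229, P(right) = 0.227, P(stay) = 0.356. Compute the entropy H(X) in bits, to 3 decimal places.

2.139 bits

H = −Σ pᵢ log₂ pᵢ.
−0.113·log₂(0.113) = 0.3555
−0.075·log₂(0.075) = 0.2803
−0.229·log₂(0.229) = 0.4870
−0.227·log₂(0.227) = 0.4856
−0.356·log₂(0.356) = 0.5305
Sum ≈ 2.1388 → 2.139 bits.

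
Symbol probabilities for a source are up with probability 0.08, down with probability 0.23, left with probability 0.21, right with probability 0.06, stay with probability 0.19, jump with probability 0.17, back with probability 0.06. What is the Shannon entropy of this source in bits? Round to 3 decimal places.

H = −Σ pᵢ log₂ pᵢ.
−0.08·log₂(0.08) = 0.2915
−0.23·log₂(0.23) = 0.4877
−0.21·log₂(0.21) = 0.4728
−0.06·log₂(0.06) = 0.2435
−0.19·log₂(0.19) = 0.4552
−0.17·log₂(0.17) = 0.4346
−0.06·log₂(0.06) = 0.2435
Sum ≈ 2.6289 → 2.629 bits.

2.629 bits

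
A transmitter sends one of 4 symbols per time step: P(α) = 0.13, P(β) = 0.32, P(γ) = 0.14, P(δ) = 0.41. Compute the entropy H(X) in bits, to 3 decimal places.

1.833 bits

H = −Σ pᵢ log₂ pᵢ.
−0.13·log₂(0.13) = 0.3826
−0.32·log₂(0.32) = 0.5260
−0.14·log₂(0.14) = 0.3971
−0.41·log₂(0.41) = 0.5274
Sum ≈ 1.8332 → 1.833 bits.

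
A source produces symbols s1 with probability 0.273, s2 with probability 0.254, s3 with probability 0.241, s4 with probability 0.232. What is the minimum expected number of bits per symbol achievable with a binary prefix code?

2 bits/symbol

Repeatedly combine the two least-probable nodes; the expected code length is the sum of the merged weights.
merge 29/125 + 241/1000 → 473/1000
merge 127/500 + 273/1000 → 527/1000
merge 473/1000 + 527/1000 → 1
L = 473/1000 + 527/1000 + 1 = 2 bits/symbol.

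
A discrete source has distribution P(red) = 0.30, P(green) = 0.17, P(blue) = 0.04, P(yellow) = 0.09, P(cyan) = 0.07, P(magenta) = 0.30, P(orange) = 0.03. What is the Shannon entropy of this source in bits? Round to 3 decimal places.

2.395 bits

H = −Σ pᵢ log₂ pᵢ.
−0.30·log₂(0.30) = 0.5211
−0.17·log₂(0.17) = 0.4346
−0.04·log₂(0.04) = 0.1858
−0.09·log₂(0.09) = 0.3127
−0.07·log₂(0.07) = 0.2686
−0.30·log₂(0.30) = 0.5211
−0.03·log₂(0.03) = 0.1518
Sum ≈ 2.3955 → 2.395 bits.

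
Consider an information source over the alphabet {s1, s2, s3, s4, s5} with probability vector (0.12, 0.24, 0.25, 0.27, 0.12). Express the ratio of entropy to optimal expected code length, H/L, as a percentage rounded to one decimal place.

Entropy H = −Σ p log₂ p ≈ 2.2383 bits.
Huffman merges: 3/25+3/25→6/25; 6/25+6/25→12/25; 1/4+27/100→13/25; 12/25+13/25→1. L = 56/25 ≈ 2.2400.
Efficiency = H/L = 2.2383/2.2400 = 99.9%.

99.9%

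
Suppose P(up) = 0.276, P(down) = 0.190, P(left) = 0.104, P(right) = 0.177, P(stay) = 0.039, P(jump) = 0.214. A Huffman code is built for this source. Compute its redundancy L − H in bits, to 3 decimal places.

0.055 bits

Entropy H = −Σ p log₂ p ≈ 2.4081 bits.
Huffman merges: 39/1000+13/125→143/1000; 143/1000+177/1000→8/25; 19/100+107/500→101/250; 69/250+8/25→149/250; 101/250+149/250→1. L = 2463/1000 ≈ 2.4630.
L − H = 2.4630 − 2.4081 = 0.055 bits.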